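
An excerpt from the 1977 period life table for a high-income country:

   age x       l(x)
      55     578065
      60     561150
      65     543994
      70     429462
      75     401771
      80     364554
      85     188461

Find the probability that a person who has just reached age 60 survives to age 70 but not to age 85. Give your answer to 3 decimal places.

This is the probability of reaching 70 but not 85, conditional on being alive at 60: (l(70) − l(85)) / l(60).
= (429462 − 188461) / 561150 = 241001 / 561150 = 0.429477.

0.429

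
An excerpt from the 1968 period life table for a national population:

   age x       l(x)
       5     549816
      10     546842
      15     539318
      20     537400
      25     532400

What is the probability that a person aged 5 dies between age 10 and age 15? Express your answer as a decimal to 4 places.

0.0137

This is the probability of reaching 10 but not 15, conditional on being alive at 5: (l(10) − l(15)) / l(5).
= (546842 − 539318) / 549816 = 7524 / 549816 = 0.013685.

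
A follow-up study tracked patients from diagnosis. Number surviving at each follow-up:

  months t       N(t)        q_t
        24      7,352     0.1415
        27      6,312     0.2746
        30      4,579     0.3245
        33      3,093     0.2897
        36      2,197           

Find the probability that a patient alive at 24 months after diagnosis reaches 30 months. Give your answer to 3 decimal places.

The conditional survival probability is N(30)/N(24) = 4,579/7,352 = 0.622824.

0.623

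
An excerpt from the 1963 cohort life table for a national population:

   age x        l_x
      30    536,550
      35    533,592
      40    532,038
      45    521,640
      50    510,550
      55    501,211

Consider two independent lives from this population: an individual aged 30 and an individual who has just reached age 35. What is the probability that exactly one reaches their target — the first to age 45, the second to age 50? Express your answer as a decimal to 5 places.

0.06857

p₁ = l_45/l_30 = 521,640/536,550 = 0.972211; p₂ = l_50/l_35 = 510,550/533,592 = 0.956817.
P(exactly one) = p₁(1−p₂) + (1−p₁)p₂ = 0.041983 + 0.026589 = 0.068572.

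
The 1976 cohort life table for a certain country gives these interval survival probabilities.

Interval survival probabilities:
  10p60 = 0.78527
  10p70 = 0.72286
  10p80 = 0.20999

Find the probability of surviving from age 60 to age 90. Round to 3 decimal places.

0.119

The overall survival probability is 0.78527 × 0.72286 × 0.20999.
= 0.119199.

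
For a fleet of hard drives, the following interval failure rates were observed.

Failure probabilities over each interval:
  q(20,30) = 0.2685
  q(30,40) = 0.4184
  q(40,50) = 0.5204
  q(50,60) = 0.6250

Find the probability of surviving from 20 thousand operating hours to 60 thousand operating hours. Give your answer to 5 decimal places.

Chaining the interval survival probabilities: (1 − 0.2685) × (1 − 0.4184) × (1 − 0.5204) × (1 − 0.6250).
= 0.7315 × 0.5816 × 0.4796 × 0.3750 = 0.076515.

0.07652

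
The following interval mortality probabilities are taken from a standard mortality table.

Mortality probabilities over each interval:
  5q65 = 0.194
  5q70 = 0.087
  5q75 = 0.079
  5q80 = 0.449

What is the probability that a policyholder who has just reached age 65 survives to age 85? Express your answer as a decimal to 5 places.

Survival from 65 to 85 is the product of surviving each interval: (1 − 0.194) × (1 − 0.087) × (1 − 0.079) × (1 − 0.449).
= 0.806 × 0.913 × 0.921 × 0.551 = 0.373437.

0.37344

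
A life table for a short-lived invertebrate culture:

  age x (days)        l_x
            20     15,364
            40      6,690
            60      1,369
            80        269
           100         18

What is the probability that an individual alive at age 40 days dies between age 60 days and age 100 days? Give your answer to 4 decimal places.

This is the probability of reaching 60 but not 100, conditional on being alive at 40: (l_60 − l_100) / l_40.
= (1,369 − 18) / 6,690 = 1,351 / 6,690 = 0.201943.

0.2019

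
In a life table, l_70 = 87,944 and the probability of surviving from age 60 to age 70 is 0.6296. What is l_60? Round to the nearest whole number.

139682

l_60 = l_70 / p = 87,944 / 0.6296 = 139682.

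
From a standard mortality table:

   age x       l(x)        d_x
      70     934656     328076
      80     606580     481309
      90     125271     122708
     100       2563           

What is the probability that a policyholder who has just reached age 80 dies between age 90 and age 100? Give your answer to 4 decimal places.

0.2023

This is the probability of reaching 90 but not 100, conditional on being alive at 80: (l(90) − l(100)) / l(80).
= (125271 − 2563) / 606580 = 122708 / 606580 = 0.202295.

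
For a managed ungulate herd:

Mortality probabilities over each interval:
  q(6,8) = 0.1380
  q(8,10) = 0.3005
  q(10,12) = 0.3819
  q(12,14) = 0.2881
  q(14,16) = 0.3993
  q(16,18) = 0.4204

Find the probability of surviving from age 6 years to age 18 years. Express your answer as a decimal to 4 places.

0.0924

Survival from 6 to 18 is the product of surviving each interval: (1 − 0.1380) × (1 − 0.3005) × (1 − 0.3819) × (1 − 0.2881) × (1 − 0.3993) × (1 − 0.4204).
= 0.8620 × 0.6995 × 0.6181 × 0.7119 × 0.6007 × 0.5796 = 0.092376.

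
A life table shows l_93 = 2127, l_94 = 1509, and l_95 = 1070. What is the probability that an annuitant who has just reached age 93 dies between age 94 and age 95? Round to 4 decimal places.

0.2064

We want 1|1q93 = (l_94 − l_95)/l_93.
This is the probability of reaching 94 but not 95, conditional on being alive at 93: (l_94 − l_95) / l_93.
= (1509 − 1070) / 2127 = 439 / 2127 = 0.206394.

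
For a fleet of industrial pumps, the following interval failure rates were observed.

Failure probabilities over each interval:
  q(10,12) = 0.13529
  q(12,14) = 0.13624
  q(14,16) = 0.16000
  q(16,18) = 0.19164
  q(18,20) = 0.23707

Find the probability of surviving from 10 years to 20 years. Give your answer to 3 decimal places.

0.387

The overall survival probability is (1 − 0.13529) × (1 − 0.13624) × (1 − 0.16000) × (1 − 0.19164) × (1 − 0.23707).
= 0.86471 × 0.86376 × 0.84000 × 0.80836 × 0.76293 = 0.386930.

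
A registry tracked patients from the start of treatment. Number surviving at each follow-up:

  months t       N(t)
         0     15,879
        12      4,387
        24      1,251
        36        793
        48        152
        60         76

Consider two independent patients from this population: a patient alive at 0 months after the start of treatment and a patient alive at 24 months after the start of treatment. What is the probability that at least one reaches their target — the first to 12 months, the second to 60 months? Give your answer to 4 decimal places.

0.3202

p₁ = N(12)/N(0) = 4,387/15,879 = 0.276277; p₂ = N(60)/N(24) = 76/1,251 = 0.060751.
P(at least one) = 1 − (1−p₁)(1−p₂) = 1 − 0.723723 × 0.939249 = 0.320244.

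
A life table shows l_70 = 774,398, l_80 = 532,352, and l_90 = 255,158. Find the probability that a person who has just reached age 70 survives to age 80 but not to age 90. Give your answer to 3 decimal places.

We want 10|10q70 = (l_80 − l_90)/l_70.
This is the probability of reaching 80 but not 90, conditional on being alive at 70: (l_80 − l_90) / l_70.
= (532,352 − 255,158) / 774,398 = 277,194 / 774,398 = 0.357948.

0.358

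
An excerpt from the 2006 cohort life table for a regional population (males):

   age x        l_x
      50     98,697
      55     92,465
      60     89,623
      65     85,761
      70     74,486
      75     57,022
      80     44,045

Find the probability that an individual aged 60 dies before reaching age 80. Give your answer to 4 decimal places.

0.5086

P(die before 80 | alive at 60) = 1 − l_80/l_60 = 1 − 44,045/89,623 = (45,578)/89,623 = 0.508552.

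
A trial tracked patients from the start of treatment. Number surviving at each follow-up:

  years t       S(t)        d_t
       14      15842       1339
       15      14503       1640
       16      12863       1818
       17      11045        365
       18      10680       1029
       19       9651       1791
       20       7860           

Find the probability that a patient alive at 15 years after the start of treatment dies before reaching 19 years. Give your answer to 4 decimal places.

0.3346

P(die before 19 | alive at 15) = 1 − S(19)/S(15) = 1 − 9651/14503 = (4852)/14503 = 0.334551.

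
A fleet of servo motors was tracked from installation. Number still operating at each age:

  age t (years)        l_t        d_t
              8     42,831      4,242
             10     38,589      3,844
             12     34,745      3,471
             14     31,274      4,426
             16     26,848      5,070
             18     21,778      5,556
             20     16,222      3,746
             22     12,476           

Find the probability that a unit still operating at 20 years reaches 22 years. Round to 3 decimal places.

0.769

The conditional survival probability is l_22/l_20 = 12,476/16,222 = 0.769079.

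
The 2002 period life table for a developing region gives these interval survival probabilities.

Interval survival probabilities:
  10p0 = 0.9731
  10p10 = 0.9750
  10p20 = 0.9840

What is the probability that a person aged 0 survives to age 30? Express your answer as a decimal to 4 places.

0.9336

30p0 = 0.9731 × 0.9750 × 0.9840.
= 0.933592.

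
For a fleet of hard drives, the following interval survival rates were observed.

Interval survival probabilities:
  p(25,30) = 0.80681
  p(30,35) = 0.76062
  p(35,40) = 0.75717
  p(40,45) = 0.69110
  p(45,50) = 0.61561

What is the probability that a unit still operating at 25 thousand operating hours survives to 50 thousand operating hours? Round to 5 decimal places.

0.19769

Survival from 25 to 50 is the product of surviving each interval: 0.80681 × 0.76062 × 0.75717 × 0.69110 × 0.61561.
= 0.197687.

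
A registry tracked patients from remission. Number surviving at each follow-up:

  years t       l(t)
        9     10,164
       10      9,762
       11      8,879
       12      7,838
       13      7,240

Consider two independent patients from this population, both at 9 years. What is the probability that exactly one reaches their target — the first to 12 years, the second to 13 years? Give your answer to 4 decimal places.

0.3849

p₁ = l(12)/l(9) = 7,838/10,164 = 0.771153; p₂ = l(13)/l(9) = 7,240/10,164 = 0.712318.
P(exactly one) = p₁(1−p₂) + (1−p₁)p₂ = 0.221847 + 0.163012 = 0.384859.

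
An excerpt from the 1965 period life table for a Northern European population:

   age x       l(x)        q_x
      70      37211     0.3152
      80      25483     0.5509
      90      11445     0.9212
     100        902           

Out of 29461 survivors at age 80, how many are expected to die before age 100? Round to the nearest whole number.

28418

The relevant probability is 1 − 902/25483 = 0.964604.
Expected number = 29461 × 0.964604 = 28418.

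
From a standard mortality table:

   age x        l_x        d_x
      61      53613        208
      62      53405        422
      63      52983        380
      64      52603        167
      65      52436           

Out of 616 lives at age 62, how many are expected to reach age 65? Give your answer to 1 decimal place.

The relevant probability is 52436/53405 = 0.981856.
Expected number = 616 × 0.981856 = 604.8.

604.8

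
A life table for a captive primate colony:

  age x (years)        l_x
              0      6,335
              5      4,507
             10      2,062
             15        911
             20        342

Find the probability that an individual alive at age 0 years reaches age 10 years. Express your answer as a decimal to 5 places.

0.32549

The conditional survival probability is l_10/l_0 = 2,062/6,335 = 0.325493.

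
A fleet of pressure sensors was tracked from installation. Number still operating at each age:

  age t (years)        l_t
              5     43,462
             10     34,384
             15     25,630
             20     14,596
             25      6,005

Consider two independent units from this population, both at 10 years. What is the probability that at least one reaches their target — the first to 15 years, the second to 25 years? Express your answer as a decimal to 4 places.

p₁ = l_15/l_10 = 25,630/34,384 = 0.745405; p₂ = l_25/l_10 = 6,005/34,384 = 0.174645.
P(at least one) = 1 − (1−p₁)(1−p₂) = 1 − 0.254595 × 0.825355 = 0.789869.

0.7899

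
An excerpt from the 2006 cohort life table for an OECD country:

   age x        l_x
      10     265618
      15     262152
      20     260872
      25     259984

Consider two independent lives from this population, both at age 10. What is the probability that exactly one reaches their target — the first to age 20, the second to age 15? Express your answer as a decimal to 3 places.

0.030

p₁ = l_20/l_10 = 260872/265618 = 0.982132; p₂ = l_15/l_10 = 262152/265618 = 0.986951.
P(exactly one) = p₁(1−p₂) + (1−p₁)p₂ = 0.012816 + 0.017635 = 0.030451.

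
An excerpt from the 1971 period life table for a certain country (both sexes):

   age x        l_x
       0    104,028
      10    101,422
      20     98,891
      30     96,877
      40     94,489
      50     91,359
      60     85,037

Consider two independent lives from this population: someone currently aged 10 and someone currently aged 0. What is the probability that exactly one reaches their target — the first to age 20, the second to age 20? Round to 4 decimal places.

0.0719

p₁ = l_20/l_10 = 98,891/101,422 = 0.975045; p₂ = l_20/l_0 = 98,891/104,028 = 0.950619.
P(exactly one) = p₁(1−p₂) + (1−p₁)p₂ = 0.048149 + 0.023723 = 0.071871.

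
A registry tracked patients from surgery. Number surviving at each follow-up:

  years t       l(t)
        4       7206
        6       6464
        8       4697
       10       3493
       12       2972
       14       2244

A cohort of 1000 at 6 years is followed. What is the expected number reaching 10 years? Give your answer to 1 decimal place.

The relevant probability is 3493/6464 = 0.540377.
Expected number = 1000 × 0.540377 = 540.4.

540.4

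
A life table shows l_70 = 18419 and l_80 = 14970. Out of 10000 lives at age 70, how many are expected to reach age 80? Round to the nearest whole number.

8127

The relevant probability is 14970/18419 = 0.812748.
Expected number = 10000 × 0.812748 = 8127.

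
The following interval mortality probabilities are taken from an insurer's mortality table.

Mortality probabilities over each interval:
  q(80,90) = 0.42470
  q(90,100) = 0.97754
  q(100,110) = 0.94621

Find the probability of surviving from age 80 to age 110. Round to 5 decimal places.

Chaining the interval survival probabilities: (1 − 0.42470) × (1 − 0.97754) × (1 − 0.94621).
= 0.57530 × 0.02246 × 0.05379 = 0.000695.

0.00070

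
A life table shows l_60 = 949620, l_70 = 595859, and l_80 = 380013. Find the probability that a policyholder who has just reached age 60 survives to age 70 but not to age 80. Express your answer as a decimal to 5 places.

0.22730

We want 10|10q60 = (l_70 − l_80)/l_60.
This is the probability of reaching 70 but not 80, conditional on being alive at 60: (l_70 − l_80) / l_60.
= (595859 − 380013) / 949620 = 215846 / 949620 = 0.227297.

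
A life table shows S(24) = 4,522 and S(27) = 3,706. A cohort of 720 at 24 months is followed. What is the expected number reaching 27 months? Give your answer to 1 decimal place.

The relevant probability is 3,706/4,522 = 0.819549.
Expected number = 720 × 0.819549 = 590.1.

590.1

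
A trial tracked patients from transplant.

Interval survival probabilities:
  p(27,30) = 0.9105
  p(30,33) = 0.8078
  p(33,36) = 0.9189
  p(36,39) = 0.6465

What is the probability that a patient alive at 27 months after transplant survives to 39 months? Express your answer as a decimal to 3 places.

P(survive 27→39) = 0.9105 × 0.8078 × 0.9189 × 0.6465.
= 0.436939.

0.437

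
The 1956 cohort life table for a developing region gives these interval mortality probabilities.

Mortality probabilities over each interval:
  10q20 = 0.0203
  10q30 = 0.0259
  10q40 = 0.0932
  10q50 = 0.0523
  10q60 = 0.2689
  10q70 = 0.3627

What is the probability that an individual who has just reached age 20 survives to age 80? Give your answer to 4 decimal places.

Survival from 20 to 80 is the product of surviving each interval: (1 − 0.0203) × (1 − 0.0259) × (1 − 0.0932) × (1 − 0.0523) × (1 − 0.2689) × (1 − 0.3627).
= 0.9797 × 0.9741 × 0.9068 × 0.9477 × 0.7311 × 0.6373 = 0.382120.

0.3821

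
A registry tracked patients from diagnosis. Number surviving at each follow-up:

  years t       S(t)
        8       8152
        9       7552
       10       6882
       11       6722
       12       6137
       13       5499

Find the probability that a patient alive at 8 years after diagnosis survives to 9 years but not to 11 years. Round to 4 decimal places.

This is the probability of reaching 9 but not 11, conditional on being alive at 8: (S(9) − S(11)) / S(8).
= (7552 − 6722) / 8152 = 830 / 8152 = 0.101816.

0.1018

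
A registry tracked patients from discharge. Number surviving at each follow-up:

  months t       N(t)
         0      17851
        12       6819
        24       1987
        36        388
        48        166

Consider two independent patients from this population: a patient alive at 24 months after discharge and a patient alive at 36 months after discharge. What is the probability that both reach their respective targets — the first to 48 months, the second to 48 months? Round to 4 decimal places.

p₁ = N(48)/N(24) = 166/1987 = 0.083543; p₂ = N(48)/N(36) = 166/388 = 0.427835.
P(both) = p₁ × p₂ = 0.083543 × 0.427835 = 0.035743.

0.0357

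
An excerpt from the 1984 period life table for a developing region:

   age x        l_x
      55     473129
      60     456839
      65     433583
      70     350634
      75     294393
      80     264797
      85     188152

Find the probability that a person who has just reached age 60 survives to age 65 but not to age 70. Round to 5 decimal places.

0.18157

This is the probability of reaching 65 but not 70, conditional on being alive at 60: (l_65 − l_70) / l_60.
= (433583 − 350634) / 456839 = 82949 / 456839 = 0.181572.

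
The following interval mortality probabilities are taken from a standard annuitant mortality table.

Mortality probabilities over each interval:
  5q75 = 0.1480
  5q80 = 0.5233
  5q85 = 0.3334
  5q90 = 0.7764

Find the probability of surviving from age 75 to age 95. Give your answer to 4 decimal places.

0.0605

Survival from 75 to 95 is the product of surviving each interval: (1 − 0.1480) × (1 − 0.5233) × (1 − 0.3334) × (1 − 0.7764).
= 0.8520 × 0.4767 × 0.6666 × 0.2236 = 0.060537.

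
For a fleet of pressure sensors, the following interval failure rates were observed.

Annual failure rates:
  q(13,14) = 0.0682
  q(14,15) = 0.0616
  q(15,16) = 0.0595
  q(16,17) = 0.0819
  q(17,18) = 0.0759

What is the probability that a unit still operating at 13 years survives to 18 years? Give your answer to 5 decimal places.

0.69772

Chaining the interval survival probabilities: (1 − 0.0682) × (1 − 0.0616) × (1 − 0.0595) × (1 − 0.0819) × (1 − 0.0759).
= 0.9318 × 0.9384 × 0.9405 × 0.9181 × 0.9241 = 0.697716.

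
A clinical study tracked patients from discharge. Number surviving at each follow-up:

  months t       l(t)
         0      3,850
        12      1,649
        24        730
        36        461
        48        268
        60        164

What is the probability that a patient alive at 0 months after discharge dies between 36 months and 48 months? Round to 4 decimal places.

0.0501

This is the probability of reaching 36 but not 48, conditional on being alive at 0: (l(36) − l(48)) / l(0).
= (461 − 268) / 3,850 = 193 / 3,850 = 0.050130.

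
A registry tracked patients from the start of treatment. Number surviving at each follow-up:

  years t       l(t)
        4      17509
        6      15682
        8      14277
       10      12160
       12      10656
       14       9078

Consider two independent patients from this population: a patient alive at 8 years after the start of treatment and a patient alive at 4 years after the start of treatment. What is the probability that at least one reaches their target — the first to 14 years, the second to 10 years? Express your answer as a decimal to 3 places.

p₁ = l(14)/l(8) = 9078/14277 = 0.635848; p₂ = l(10)/l(4) = 12160/17509 = 0.694500.
P(at least one) = 1 − (1−p₁)(1−p₂) = 1 − 0.364152 × 0.305500 = 0.888752.

0.889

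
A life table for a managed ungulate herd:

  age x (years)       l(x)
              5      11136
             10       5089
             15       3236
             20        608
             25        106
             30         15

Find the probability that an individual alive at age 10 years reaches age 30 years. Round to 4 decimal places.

0.0029

The conditional survival probability is l(30)/l(10) = 15/5089 = 0.002948.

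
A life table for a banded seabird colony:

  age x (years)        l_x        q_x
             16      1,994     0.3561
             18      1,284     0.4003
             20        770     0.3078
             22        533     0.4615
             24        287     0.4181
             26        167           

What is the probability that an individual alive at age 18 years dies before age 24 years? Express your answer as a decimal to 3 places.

P(die before 24 | alive at 18) = 1 − l_24/l_18 = 1 − 287/1,284 = (997)/1,284 = 0.776480.

0.776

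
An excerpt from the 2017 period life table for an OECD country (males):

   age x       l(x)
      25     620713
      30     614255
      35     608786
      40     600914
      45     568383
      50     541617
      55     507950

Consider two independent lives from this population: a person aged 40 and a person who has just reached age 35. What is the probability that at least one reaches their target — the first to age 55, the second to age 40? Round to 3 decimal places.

p₁ = l(55)/l(40) = 507950/600914 = 0.845296; p₂ = l(40)/l(35) = 600914/608786 = 0.987069.
P(at least one) = 1 − (1−p₁)(1−p₂) = 1 − 0.154704 × 0.012931 = 0.998000.

0.998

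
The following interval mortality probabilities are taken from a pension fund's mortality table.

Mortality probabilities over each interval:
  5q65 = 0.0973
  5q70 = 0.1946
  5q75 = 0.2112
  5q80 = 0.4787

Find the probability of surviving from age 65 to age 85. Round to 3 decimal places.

0.299

Chaining the interval survival probabilities: (1 − 0.0973) × (1 − 0.1946) × (1 − 0.2112) × (1 − 0.4787).
= 0.9027 × 0.8054 × 0.7888 × 0.5213 = 0.298958.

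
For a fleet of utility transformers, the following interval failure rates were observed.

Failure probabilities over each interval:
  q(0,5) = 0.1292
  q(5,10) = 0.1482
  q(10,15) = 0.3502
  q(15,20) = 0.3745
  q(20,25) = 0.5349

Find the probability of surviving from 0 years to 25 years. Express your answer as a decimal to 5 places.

The overall survival probability is (1 − 0.1292) × (1 − 0.1482) × (1 − 0.3502) × (1 − 0.3745) × (1 − 0.5349).
= 0.8708 × 0.8518 × 0.6498 × 0.6255 × 0.4651 = 0.140220.

0.14022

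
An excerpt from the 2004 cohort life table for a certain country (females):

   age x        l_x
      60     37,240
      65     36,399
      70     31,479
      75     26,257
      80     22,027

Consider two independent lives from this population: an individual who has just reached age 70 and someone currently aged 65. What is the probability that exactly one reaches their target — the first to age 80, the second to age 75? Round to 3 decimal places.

p₁ = l_80/l_70 = 22,027/31,479 = 0.699736; p₂ = l_75/l_65 = 26,257/36,399 = 0.721366.
P(exactly one) = p₁(1−p₂) + (1−p₁)p₂ = 0.194970 + 0.216600 = 0.411570.

0.412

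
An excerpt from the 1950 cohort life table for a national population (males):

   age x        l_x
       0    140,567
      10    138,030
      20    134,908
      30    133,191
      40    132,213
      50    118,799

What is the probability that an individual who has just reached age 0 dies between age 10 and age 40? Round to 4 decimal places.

0.0414

This is the probability of reaching 10 but not 40, conditional on being alive at 0: (l_10 − l_40) / l_0.
= (138,030 − 132,213) / 140,567 = 5,817 / 140,567 = 0.041382.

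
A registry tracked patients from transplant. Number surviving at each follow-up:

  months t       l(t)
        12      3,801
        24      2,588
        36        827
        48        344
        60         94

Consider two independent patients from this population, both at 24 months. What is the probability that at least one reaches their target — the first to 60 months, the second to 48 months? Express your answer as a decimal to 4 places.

0.1644

p₁ = l(60)/l(24) = 94/2,588 = 0.036321; p₂ = l(48)/l(24) = 344/2,588 = 0.132921.
P(at least one) = 1 − (1−p₁)(1−p₂) = 1 − 0.963679 × 0.867079 = 0.164414.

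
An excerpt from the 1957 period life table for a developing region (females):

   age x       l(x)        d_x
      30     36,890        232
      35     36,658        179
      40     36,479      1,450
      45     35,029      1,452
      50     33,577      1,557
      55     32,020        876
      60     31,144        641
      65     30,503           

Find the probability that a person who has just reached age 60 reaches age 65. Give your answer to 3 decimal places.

The conditional survival probability is l(65)/l(60) = 30,503/31,144 = 0.979418.

0.979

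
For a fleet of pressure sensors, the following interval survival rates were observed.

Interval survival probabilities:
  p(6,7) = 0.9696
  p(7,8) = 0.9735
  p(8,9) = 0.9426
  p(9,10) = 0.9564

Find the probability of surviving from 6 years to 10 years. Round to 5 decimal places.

The overall survival probability is 0.9696 × 0.9735 × 0.9426 × 0.9564.
= 0.850933.

0.85093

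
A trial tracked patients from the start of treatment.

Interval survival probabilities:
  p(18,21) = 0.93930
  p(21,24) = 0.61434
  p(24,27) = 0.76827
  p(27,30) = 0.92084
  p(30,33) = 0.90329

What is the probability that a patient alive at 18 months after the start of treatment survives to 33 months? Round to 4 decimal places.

Chaining the interval survival probabilities: 0.93930 × 0.61434 × 0.76827 × 0.92084 × 0.90329.
= 0.368755.

0.3688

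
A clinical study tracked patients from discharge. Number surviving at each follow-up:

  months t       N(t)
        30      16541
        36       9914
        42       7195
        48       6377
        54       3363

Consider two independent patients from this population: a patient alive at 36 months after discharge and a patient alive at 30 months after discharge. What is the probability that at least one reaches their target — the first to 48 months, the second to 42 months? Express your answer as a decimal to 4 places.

p₁ = N(48)/N(36) = 6377/9914 = 0.643232; p₂ = N(42)/N(30) = 7195/16541 = 0.434980.
P(at least one) = 1 − (1−p₁)(1−p₂) = 1 − 0.356768 × 0.565020 = 0.798419.

0.7984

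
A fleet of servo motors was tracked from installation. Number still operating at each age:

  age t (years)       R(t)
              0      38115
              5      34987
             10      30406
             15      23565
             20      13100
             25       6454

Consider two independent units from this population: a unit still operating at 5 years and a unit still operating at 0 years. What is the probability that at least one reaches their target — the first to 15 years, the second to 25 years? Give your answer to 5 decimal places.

p₁ = R(15)/R(5) = 23565/34987 = 0.673536; p₂ = R(25)/R(0) = 6454/38115 = 0.169330.
P(at least one) = 1 − (1−p₁)(1−p₂) = 1 − 0.326464 × 0.830670 = 0.728816.

0.72882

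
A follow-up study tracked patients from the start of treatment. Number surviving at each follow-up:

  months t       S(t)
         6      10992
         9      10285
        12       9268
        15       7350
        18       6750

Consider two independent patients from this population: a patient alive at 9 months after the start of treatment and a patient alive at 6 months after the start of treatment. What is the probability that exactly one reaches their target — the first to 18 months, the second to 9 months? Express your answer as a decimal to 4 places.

0.3638

p₁ = S(18)/S(9) = 6750/10285 = 0.656296; p₂ = S(9)/S(6) = 10285/10992 = 0.935680.
P(exactly one) = p₁(1−p₂) + (1−p₁)p₂ = 0.042213 + 0.321597 = 0.363810.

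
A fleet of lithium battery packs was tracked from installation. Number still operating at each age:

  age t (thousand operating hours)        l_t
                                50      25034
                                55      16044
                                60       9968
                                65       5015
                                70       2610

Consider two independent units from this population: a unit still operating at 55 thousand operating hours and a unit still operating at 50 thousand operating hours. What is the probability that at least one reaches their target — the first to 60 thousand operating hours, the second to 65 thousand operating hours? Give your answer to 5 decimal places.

p₁ = l_60/l_55 = 9968/16044 = 0.621291; p₂ = l_65/l_50 = 5015/25034 = 0.200328.
P(at least one) = 1 − (1−p₁)(1−p₂) = 1 − 0.378709 × 0.799672 = 0.697157.

0.69716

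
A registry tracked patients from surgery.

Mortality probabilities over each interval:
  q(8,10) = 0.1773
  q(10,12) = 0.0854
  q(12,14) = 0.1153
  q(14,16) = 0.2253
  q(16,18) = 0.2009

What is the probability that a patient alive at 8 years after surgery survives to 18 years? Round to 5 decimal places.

Chaining the interval survival probabilities: (1 − 0.1773) × (1 − 0.0854) × (1 − 0.1153) × (1 − 0.2253) × (1 − 0.2009).
= 0.8227 × 0.9146 × 0.8847 × 0.7747 × 0.7991 = 0.412101.

0.41210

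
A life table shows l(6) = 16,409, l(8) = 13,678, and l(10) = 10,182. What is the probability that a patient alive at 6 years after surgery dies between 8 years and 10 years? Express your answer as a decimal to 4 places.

This is the probability of reaching 8 but not 10, conditional on being alive at 6: (l(8) − l(10)) / l(6).
= (13,678 − 10,182) / 16,409 = 3,496 / 16,409 = 0.213054.

0.2131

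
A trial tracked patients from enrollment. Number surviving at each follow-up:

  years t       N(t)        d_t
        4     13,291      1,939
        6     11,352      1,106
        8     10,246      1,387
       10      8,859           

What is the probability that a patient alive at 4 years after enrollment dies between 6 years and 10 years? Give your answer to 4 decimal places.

This is the probability of reaching 6 but not 10, conditional on being alive at 4: (N(6) − N(10)) / N(4).
= (11,352 − 8,859) / 13,291 = 2,493 / 13,291 = 0.187571.

0.1876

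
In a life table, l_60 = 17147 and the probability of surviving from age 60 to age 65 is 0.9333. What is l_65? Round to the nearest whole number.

l_65 = l_60 × p = 17147 × 0.9333 = 16003.

16003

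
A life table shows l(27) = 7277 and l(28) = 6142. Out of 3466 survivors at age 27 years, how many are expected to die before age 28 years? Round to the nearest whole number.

The relevant probability is 1 − 6142/7277 = 0.155971.
Expected number = 3466 × 0.155971 = 541.

541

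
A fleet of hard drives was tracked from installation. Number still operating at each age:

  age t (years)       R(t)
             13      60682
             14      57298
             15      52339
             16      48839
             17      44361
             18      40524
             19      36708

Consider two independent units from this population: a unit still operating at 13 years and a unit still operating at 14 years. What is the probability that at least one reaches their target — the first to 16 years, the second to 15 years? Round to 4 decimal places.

p₁ = R(16)/R(13) = 48839/60682 = 0.804835; p₂ = R(15)/R(14) = 52339/57298 = 0.913452.
P(at least one) = 1 − (1−p₁)(1−p₂) = 1 − 0.195165 × 0.086548 = 0.983109.

0.9831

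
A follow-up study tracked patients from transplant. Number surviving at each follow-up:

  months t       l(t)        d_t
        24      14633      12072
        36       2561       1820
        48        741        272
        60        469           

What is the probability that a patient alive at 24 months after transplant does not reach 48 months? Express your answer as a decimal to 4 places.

P(die before 48 | alive at 24) = 1 − l(48)/l(24) = 1 − 741/14633 = (13892)/14633 = 0.949361.

0.9494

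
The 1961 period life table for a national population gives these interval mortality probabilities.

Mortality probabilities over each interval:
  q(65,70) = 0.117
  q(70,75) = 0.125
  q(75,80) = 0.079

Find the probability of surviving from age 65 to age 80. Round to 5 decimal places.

0.71159

P(survive 65→80) = (1 − 0.117) × (1 − 0.125) × (1 − 0.079).
= 0.883 × 0.875 × 0.921 = 0.711588.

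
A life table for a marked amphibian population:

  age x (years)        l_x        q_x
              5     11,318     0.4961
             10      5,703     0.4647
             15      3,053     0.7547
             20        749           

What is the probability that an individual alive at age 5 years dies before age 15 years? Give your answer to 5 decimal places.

P(die before 15 | alive at 5) = 1 − l_15/l_5 = 1 − 3,053/11,318 = (8,265)/11,318 = 0.730253.

0.73025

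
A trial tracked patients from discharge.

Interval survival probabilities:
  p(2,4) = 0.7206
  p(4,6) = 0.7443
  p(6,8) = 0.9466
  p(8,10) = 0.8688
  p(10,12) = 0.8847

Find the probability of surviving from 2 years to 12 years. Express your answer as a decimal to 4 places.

0.3902

Survival from 2 to 12 is the product of surviving each interval: 0.7206 × 0.7443 × 0.9466 × 0.8688 × 0.8847.
= 0.390234.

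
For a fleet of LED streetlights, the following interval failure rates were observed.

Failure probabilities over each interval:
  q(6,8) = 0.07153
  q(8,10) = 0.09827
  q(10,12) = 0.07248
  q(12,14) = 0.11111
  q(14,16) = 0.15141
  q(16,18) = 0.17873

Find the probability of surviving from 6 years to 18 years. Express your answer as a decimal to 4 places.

Survival from 6 to 18 is the product of surviving each interval: (1 − 0.07153) × (1 − 0.09827) × (1 − 0.07248) × (1 − 0.11111) × (1 − 0.15141) × (1 − 0.17873).
= 0.92847 × 0.90173 × 0.92752 × 0.88889 × 0.84859 × 0.82127 = 0.481060.

0.4811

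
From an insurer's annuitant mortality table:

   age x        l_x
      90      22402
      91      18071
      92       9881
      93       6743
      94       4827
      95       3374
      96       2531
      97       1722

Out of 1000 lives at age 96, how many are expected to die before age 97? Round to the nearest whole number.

The relevant probability is 1 − 1722/2531 = 0.319637.
Expected number = 1000 × 0.319637 = 320.

320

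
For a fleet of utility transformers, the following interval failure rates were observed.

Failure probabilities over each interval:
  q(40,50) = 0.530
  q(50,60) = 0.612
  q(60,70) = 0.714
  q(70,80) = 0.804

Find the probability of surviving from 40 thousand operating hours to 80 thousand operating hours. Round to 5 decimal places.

The overall survival probability is (1 − 0.530) × (1 − 0.612) × (1 − 0.714) × (1 − 0.804).
= 0.470 × 0.388 × 0.286 × 0.196 = 0.010222.

0.01022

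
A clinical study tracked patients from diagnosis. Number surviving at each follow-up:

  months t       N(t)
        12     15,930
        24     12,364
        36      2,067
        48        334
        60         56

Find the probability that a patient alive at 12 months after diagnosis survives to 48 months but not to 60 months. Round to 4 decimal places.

This is the probability of reaching 48 but not 60, conditional on being alive at 12: (N(48) − N(60)) / N(12).
= (334 − 56) / 15,930 = 278 / 15,930 = 0.017451.

0.0175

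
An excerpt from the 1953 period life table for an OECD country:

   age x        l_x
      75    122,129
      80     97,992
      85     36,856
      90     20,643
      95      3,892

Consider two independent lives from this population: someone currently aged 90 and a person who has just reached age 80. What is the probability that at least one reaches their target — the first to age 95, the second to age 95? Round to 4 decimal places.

0.2208

p₁ = l_95/l_90 = 3,892/20,643 = 0.188538; p₂ = l_95/l_80 = 3,892/97,992 = 0.039718.
P(at least one) = 1 − (1−p₁)(1−p₂) = 1 − 0.811462 × 0.960282 = 0.220768.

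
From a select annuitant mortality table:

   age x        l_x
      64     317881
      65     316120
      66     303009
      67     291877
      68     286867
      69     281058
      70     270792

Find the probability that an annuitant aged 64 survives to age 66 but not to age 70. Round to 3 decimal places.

This is the probability of reaching 66 but not 70, conditional on being alive at 64: (l_66 − l_70) / l_64.
= (303009 − 270792) / 317881 = 32217 / 317881 = 0.101349.

0.101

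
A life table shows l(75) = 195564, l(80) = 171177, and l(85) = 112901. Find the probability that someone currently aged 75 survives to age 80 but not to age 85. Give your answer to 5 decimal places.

0.29799

This is the probability of reaching 80 but not 85, conditional on being alive at 75: (l(80) − l(85)) / l(75).
= (171177 − 112901) / 195564 = 58276 / 195564 = 0.297989.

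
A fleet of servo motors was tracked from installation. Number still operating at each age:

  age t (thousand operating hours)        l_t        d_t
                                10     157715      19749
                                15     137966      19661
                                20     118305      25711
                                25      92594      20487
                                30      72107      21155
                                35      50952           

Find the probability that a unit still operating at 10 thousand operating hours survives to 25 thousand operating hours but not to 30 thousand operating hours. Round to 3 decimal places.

0.130

This is the probability of reaching 25 but not 30, conditional on being operational at 10: (l_25 − l_30) / l_10.
= (92594 − 72107) / 157715 = 20487 / 157715 = 0.129899.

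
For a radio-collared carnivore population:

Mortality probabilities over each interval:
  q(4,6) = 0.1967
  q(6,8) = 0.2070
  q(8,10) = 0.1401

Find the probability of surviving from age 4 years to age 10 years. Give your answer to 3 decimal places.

The overall survival probability is (1 − 0.1967) × (1 − 0.2070) × (1 − 0.1401).
= 0.8033 × 0.7930 × 0.8599 = 0.547771.

0.548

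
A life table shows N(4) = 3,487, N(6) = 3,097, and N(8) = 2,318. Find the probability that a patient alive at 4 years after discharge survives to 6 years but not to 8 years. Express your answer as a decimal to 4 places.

0.2234

This is the probability of reaching 6 but not 8, conditional on being alive at 4: (N(6) − N(8)) / N(4).
= (3,097 − 2,318) / 3,487 = 779 / 3,487 = 0.223401.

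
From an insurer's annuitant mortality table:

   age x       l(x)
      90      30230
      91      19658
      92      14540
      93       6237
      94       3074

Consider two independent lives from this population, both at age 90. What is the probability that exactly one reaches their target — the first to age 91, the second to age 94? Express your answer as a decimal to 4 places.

0.6197

p₁ = l(91)/l(90) = 19658/30230 = 0.650281; p₂ = l(94)/l(90) = 3074/30230 = 0.101687.
P(exactly one) = p₁(1−p₂) + (1−p₁)p₂ = 0.584156 + 0.035562 = 0.619718.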